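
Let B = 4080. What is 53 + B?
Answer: 4133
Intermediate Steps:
53 + B = 53 + 4080 = 4133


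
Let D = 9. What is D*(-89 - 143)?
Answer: -2088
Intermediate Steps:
D*(-89 - 143) = 9*(-89 - 143) = 9*(-232) = -2088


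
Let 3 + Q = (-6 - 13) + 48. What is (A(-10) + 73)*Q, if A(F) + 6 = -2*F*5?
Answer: 4342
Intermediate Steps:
Q = 26 (Q = -3 + ((-6 - 13) + 48) = -3 + (-19 + 48) = -3 + 29 = 26)
A(F) = -6 - 10*F (A(F) = -6 - 2*F*5 = -6 - 10*F)
(A(-10) + 73)*Q = ((-6 - 10*(-10)) + 73)*26 = ((-6 + 100) + 73)*26 = (94 + 73)*26 = 167*26 = 4342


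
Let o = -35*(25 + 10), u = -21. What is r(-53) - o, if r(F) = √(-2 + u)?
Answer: 1225 + I*√23 ≈ 1225.0 + 4.7958*I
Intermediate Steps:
r(F) = I*√23 (r(F) = √(-2 - 21) = √(-23) = I*√23)
o = -1225 (o = -35*35 = -1225)
r(-53) - o = I*√23 - 1*(-1225) = I*√23 + 1225 = 1225 + I*√23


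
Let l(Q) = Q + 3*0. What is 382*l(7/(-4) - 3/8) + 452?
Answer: -1439/4 ≈ -359.75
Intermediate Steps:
l(Q) = Q (l(Q) = Q + 0 = Q)
382*l(7/(-4) - 3/8) + 452 = 382*(7/(-4) - 3/8) + 452 = 382*(7*(-¼) - 3*⅛) + 452 = 382*(-7/4 - 3/8) + 452 = 382*(-17/8) + 452 = -3247/4 + 452 = -1439/4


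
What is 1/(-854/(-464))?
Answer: 232/427 ≈ 0.54333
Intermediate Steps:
1/(-854/(-464)) = 1/(-854*(-1/464)) = 1/(427/232) = 232/427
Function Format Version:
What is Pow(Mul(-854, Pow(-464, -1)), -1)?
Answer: Rational(232, 427) ≈ 0.54333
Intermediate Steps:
Pow(Mul(-854, Pow(-464, -1)), -1) = Pow(Mul(-854, Rational(-1, 464)), -1) = Pow(Rational(427, 232), -1) = Rational(232, 427)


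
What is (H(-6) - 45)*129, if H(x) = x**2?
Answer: -1161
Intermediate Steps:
(H(-6) - 45)*129 = ((-6)**2 - 45)*129 = (36 - 45)*129 = -9*129 = -1161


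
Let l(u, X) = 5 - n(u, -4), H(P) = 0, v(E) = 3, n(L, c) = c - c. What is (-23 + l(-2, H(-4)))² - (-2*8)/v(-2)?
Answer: 988/3 ≈ 329.33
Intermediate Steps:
n(L, c) = 0
l(u, X) = 5 (l(u, X) = 5 - 1*0 = 5 + 0 = 5)
(-23 + l(-2, H(-4)))² - (-2*8)/v(-2) = (-23 + 5)² - (-2*8)/3 = (-18)² - (-16)/3 = 324 - 1*(-16/3) = 324 + 16/3 = 988/3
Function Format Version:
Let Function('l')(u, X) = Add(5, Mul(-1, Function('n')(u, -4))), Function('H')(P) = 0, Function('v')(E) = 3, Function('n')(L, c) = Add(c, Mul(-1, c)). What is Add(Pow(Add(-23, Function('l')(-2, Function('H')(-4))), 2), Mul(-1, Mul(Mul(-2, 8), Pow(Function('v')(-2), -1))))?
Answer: Rational(988, 3) ≈ 329.33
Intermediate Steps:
Function('n')(L, c) = 0
Function('l')(u, X) = 5 (Function('l')(u, X) = Add(5, Mul(-1, 0)) = Add(5, 0) = 5)
Add(Pow(Add(-23, Function('l')(-2, Function('H')(-4))), 2), Mul(-1, Mul(Mul(-2, 8), Pow(Function('v')(-2), -1)))) = Add(Pow(Add(-23, 5), 2), Mul(-1, Mul(Mul(-2, 8), Pow(3, -1)))) = Add(Pow(-18, 2), Mul(-1, Mul(-16, Rational(1, 3)))) = Add(324, Mul(-1, Rational(-16, 3))) = Add(324, Rational(16, 3)) = Rational(988, 3)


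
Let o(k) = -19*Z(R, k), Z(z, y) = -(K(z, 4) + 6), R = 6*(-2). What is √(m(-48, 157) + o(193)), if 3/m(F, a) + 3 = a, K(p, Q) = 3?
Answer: √4055898/154 ≈ 13.077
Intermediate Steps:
R = -12
m(F, a) = 3/(-3 + a)
Z(z, y) = -9 (Z(z, y) = -(3 + 6) = -1*9 = -9)
o(k) = 171 (o(k) = -19*(-9) = 171)
√(m(-48, 157) + o(193)) = √(3/(-3 + 157) + 171) = √(3/154 + 171) = √(26337/154) = √4055898/154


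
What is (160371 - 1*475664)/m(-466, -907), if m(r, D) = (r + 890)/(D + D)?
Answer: 285970751/212 ≈ 1.3489e+6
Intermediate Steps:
m(r, D) = (890 + r)/(2*D) (m(r, D) = (890 + r)/((2*D)) = (890 + r)*(1/(2*D)) = (890 + r)/(2*D))
(160371 - 1*475664)/m(-466, -907) = (160371 - 1*475664)/(((½)*(890 - 466)/(-907))) = (160371 - 475664)/(((½)*(-1/907)*424)) = -315293/(-212/907) = -315293*(-907/212) = 285970751/212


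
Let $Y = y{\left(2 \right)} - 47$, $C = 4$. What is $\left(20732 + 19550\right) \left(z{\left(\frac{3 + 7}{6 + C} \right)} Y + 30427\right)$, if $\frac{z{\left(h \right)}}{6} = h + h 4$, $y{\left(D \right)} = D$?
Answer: $1171279714$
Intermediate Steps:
$z{\left(h \right)} = 30 h$ ($z{\left(h \right)} = 6 \left(h + h 4\right) = 6 \left(h + 4 h\right) = 6 \cdot 5 h = 30 h$)
$Y = -45$ ($Y = 2 - 47 = -45$)
$\left(20732 + 19550\right) \left(z{\left(\frac{3 + 7}{6 + C} \right)} Y + 30427\right) = \left(20732 + 19550\right) \left(30 \frac{3 + 7}{6 + 4} \left(-45\right) + 30427\right) = 40282 \left(30 \cdot \frac{10}{10} \left(-45\right) + 30427\right) = 40282 \left(30 \cdot 10 \cdot \frac{1}{10} \left(-45\right) + 30427\right) = 40282 \left(30 \cdot 1 \left(-45\right) + 30427\right) = 40282 \left(30 \left(-45\right) + 30427\right) = 40282 \left(-1350 + 30427\right) = 40282 \cdot 29077 = 1171279714$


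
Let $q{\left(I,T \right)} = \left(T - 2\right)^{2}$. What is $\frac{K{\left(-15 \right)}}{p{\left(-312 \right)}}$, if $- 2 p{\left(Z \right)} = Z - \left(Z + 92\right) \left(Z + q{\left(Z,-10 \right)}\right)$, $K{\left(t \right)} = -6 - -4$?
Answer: $- \frac{1}{9318} \approx -0.00010732$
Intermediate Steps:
$K{\left(t \right)} = -2$ ($K{\left(t \right)} = -6 + 4 = -2$)
$q{\left(I,T \right)} = \left(-2 + T\right)^{2}$
$p{\left(Z \right)} = - \frac{Z}{2} + \frac{\left(92 + Z\right) \left(144 + Z\right)}{2}$ ($p{\left(Z \right)} = - \frac{Z - \left(Z + 92\right) \left(Z + \left(-2 - 10\right)^{2}\right)}{2} = - \frac{Z - \left(92 + Z\right) \left(Z + \left(-12\right)^{2}\right)}{2} = - \frac{Z - \left(92 + Z\right) \left(Z + 144\right)}{2} = - \frac{Z - \left(92 + Z\right) \left(144 + Z\right)}{2} = - \frac{Z}{2} + \frac{\left(92 + Z\right) \left(144 + Z\right)}{2}$)
$\frac{K{\left(-15 \right)}}{p{\left(-312 \right)}} = - \frac{2}{6624 + \frac{\left(-312\right)^{2}}{2} + \frac{235}{2} \left(-312\right)} = - \frac{2}{6624 + \frac{1}{2} \cdot 97344 - 36660} = - \frac{2}{6624 + 48672 - 36660} = - \frac{2}{18636} = \left(-2\right) \frac{1}{18636} = - \frac{1}{9318}$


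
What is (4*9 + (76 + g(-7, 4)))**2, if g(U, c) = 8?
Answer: 14400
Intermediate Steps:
(4*9 + (76 + g(-7, 4)))**2 = (4*9 + (76 + 8))**2 = (36 + 84)**2 = 120**2 = 14400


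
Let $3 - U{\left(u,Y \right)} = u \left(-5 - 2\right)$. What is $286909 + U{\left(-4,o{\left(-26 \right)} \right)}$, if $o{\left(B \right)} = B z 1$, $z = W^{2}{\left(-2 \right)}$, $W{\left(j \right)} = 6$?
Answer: $286884$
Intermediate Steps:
$z = 36$ ($z = 6^{2} = 36$)
$o{\left(B \right)} = 36 B$ ($o{\left(B \right)} = B 36 \cdot 1 = 36 B 1 = 36 B$)
$U{\left(u,Y \right)} = 3 + 7 u$ ($U{\left(u,Y \right)} = 3 - u \left(-5 - 2\right) = 3 - u \left(-7\right) = 3 - - 7 u = 3 + 7 u$)
$286909 + U{\left(-4,o{\left(-26 \right)} \right)} = 286909 + \left(3 + 7 \left(-4\right)\right) = 286909 + \left(3 - 28\right) = 286909 - 25 = 286884$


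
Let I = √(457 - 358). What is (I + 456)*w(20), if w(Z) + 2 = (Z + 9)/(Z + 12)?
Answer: -1995/4 - 105*√11/32 ≈ -509.63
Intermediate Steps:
w(Z) = -2 + (9 + Z)/(12 + Z) (w(Z) = -2 + (Z + 9)/(Z + 12) = -2 + (9 + Z)/(12 + Z))
I = 3*√11 (I = √99 = 3*√11 ≈ 9.9499)
(I + 456)*w(20) = (3*√11 + 456)*((-15 - 1*20)/(12 + 20)) = (456 + 3*√11)*((-15 - 20)/32) = (456 + 3*√11)*((1/32)*(-35)) = (456 + 3*√11)*(-35/32) = -1995/4 - 105*√11/32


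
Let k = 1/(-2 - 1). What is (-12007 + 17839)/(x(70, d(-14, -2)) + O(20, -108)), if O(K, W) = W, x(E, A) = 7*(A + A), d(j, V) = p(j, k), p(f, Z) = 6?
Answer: -243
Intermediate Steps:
k = -1/3 (k = 1/(-3) = -1/3 ≈ -0.33333)
d(j, V) = 6
x(E, A) = 14*A (x(E, A) = 7*(2*A) = 14*A)
(-12007 + 17839)/(x(70, d(-14, -2)) + O(20, -108)) = (-12007 + 17839)/(14*6 - 108) = 5832/(84 - 108) = 5832/(-24) = 5832*(-1/24) = -243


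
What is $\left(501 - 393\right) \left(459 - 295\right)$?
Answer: $17712$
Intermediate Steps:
$\left(501 - 393\right) \left(459 - 295\right) = 108 \cdot 164 = 17712$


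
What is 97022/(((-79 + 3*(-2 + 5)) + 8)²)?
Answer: 48511/1922 ≈ 25.240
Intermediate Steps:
97022/(((-79 + 3*(-2 + 5)) + 8)²) = 97022/(((-79 + 3*3) + 8)²) = 97022/(((-79 + 9) + 8)²) = 97022/((-70 + 8)²) = 97022/((-62)²) = 97022/3844 = 97022*(1/3844) = 48511/1922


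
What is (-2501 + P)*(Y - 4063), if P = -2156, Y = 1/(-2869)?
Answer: 54285475436/2869 ≈ 1.8921e+7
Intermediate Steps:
Y = -1/2869 ≈ -0.00034855
(-2501 + P)*(Y - 4063) = (-2501 - 2156)*(-1/2869 - 4063) = -4657*(-11656748/2869) = 54285475436/2869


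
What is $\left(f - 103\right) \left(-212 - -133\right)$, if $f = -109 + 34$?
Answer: $14062$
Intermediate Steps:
$f = -75$
$\left(f - 103\right) \left(-212 - -133\right) = \left(-75 - 103\right) \left(-212 - -133\right) = - 178 \left(-212 + 133\right) = \left(-178\right) \left(-79\right) = 14062$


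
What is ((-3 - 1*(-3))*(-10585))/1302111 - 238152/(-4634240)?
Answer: 29769/579280 ≈ 0.051390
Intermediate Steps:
((-3 - 1*(-3))*(-10585))/1302111 - 238152/(-4634240) = ((-3 + 3)*(-10585))*(1/1302111) - 238152*(-1/4634240) = (0*(-10585))*(1/1302111) + 29769/579280 = 0*(1/1302111) + 29769/579280 = 0 + 29769/579280 = 29769/579280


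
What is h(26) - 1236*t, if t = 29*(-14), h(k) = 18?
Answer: 501834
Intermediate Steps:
t = -406
h(26) - 1236*t = 18 - 1236*(-406) = 18 + 501816 = 501834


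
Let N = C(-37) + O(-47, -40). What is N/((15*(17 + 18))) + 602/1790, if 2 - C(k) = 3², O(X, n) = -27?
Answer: 25519/93975 ≈ 0.27155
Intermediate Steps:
C(k) = -7 (C(k) = 2 - 1*3² = 2 - 1*9 = 2 - 9 = -7)
N = -34 (N = -7 - 27 = -34)
N/((15*(17 + 18))) + 602/1790 = -34*1/(15*(17 + 18)) + 602/1790 = -34/(15*35) + 602*(1/1790) = -34/525 + 301/895 = 25519/93975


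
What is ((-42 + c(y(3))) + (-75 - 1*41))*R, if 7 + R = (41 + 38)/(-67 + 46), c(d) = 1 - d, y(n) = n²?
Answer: 37516/21 ≈ 1786.5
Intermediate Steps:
R = -226/21 (R = -7 + (41 + 38)/(-67 + 46) = -7 + 79/(-21) = -7 + 79*(-1/21) = -7 - 79/21 = -226/21 ≈ -10.762)
((-42 + c(y(3))) + (-75 - 1*41))*R = ((-42 + (1 - 1*3²)) + (-75 - 1*41))*(-226/21) = ((-42 + (1 - 1*9)) + (-75 - 41))*(-226/21) = ((-42 + (1 - 9)) - 116)*(-226/21) = ((-42 - 8) - 116)*(-226/21) = (-50 - 116)*(-226/21) = -166*(-226/21) = 37516/21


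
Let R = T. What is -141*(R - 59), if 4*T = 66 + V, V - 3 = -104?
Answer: 38211/4 ≈ 9552.8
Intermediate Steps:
V = -101 (V = 3 - 104 = -101)
T = -35/4 (T = (66 - 101)/4 = (¼)*(-35) = -35/4 ≈ -8.7500)
R = -35/4 ≈ -8.7500
-141*(R - 59) = -141*(-35/4 - 59) = -141*(-271/4) = 38211/4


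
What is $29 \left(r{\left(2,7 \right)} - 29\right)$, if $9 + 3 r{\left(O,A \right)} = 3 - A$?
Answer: $- \frac{2900}{3} \approx -966.67$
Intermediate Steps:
$r{\left(O,A \right)} = -2 - \frac{A}{3}$ ($r{\left(O,A \right)} = -3 + \frac{3 - A}{3} = -3 - \left(-1 + \frac{A}{3}\right) = -2 - \frac{A}{3}$)
$29 \left(r{\left(2,7 \right)} - 29\right) = 29 \left(\left(-2 - \frac{7}{3}\right) - 29\right) = 29 \left(- \frac{13}{3} - 29\right) = 29 \left(- \frac{100}{3}\right) = - \frac{2900}{3}$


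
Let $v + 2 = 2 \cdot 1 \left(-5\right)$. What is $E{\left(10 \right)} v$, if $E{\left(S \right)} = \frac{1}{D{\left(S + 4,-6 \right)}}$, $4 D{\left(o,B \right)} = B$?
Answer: $8$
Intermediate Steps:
$D{\left(o,B \right)} = \frac{B}{4}$
$E{\left(S \right)} = - \frac{2}{3}$ ($E{\left(S \right)} = \frac{1}{\frac{1}{4} \left(-6\right)} = \frac{1}{- \frac{3}{2}} = - \frac{2}{3}$)
$v = -12$ ($v = -2 + 2 \cdot 1 \left(-5\right) = -2 + 2 \left(-5\right) = -2 - 10 = -12$)
$E{\left(10 \right)} v = \left(- \frac{2}{3}\right) \left(-12\right) = 8$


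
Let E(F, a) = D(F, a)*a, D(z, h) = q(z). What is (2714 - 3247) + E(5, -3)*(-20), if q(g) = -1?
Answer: -593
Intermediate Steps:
D(z, h) = -1
E(F, a) = -a
(2714 - 3247) + E(5, -3)*(-20) = (2714 - 3247) - 1*(-3)*(-20) = -533 + 3*(-20) = -533 - 60 = -593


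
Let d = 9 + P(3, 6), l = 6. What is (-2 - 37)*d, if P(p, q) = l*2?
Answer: -819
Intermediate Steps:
P(p, q) = 12 (P(p, q) = 6*2 = 12)
d = 21 (d = 9 + 12 = 21)
(-2 - 37)*d = (-2 - 37)*21 = -39*21 = -819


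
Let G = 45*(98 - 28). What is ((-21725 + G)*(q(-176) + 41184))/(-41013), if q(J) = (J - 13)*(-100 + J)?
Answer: 192659900/4557 ≈ 42278.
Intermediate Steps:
q(J) = (-100 + J)*(-13 + J) (q(J) = (-13 + J)*(-100 + J) = (-100 + J)*(-13 + J))
G = 3150 (G = 45*70 = 3150)
((-21725 + G)*(q(-176) + 41184))/(-41013) = ((-21725 + 3150)*((1300 + (-176)² - 113*(-176)) + 41184))/(-41013) = -18575*((1300 + 30976 + 19888) + 41184)*(-1/41013) = -18575*(52164 + 41184)*(-1/41013) = -18575*93348*(-1/41013) = -1733939100*(-1/41013) = 192659900/4557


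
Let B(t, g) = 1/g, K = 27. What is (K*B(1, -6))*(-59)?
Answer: 531/2 ≈ 265.50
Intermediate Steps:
(K*B(1, -6))*(-59) = (27/(-6))*(-59) = (27*(-⅙))*(-59) = -9/2*(-59) = 531/2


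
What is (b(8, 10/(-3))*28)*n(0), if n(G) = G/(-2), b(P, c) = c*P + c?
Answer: 0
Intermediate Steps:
b(P, c) = c + P*c (b(P, c) = P*c + c = c + P*c)
n(G) = -G/2 (n(G) = G*(-1/2) = -G/2)
(b(8, 10/(-3))*28)*n(0) = (((10/(-3))*(1 + 8))*28)*(-1/2*0) = (((10*(-1/3))*9)*28)*0 = (-10/3*9*28)*0 = -30*28*0 = -840*0 = 0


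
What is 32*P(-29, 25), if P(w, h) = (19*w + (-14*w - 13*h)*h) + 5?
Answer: 47328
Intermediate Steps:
P(w, h) = 5 + 19*w + h*(-14*w - 13*h) (P(w, h) = (19*w + h*(-14*w - 13*h)) + 5 = 5 + 19*w + h*(-14*w - 13*h))
32*P(-29, 25) = 32*(5 - 13*25² + 19*(-29) - 14*25*(-29)) = 32*(5 - 13*625 - 551 + 10150) = 32*(5 - 8125 - 551 + 10150) = 32*1479 = 47328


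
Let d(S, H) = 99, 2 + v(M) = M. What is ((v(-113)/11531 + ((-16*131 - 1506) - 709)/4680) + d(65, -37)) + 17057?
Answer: 7912603967/461240 ≈ 17155.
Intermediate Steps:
v(M) = -2 + M
((v(-113)/11531 + ((-16*131 - 1506) - 709)/4680) + d(65, -37)) + 17057 = (((-2 - 113)/11531 + ((-16*131 - 1506) - 709)/4680) + 99) + 17057 = ((-115*1/11531 + ((-2096 - 1506) - 709)*(1/4680)) + 99) + 17057 = ((-115/11531 + (-3602 - 709)*(1/4680)) + 99) + 17057 = ((-115/11531 - 4311*1/4680) + 99) + 17057 = ((-115/11531 - 479/520) + 99) + 17057 = (-429473/461240 + 99) + 17057 = 45233287/461240 + 17057 = 7912603967/461240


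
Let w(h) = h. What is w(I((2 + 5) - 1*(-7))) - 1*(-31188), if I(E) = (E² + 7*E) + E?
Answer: 31496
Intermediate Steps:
I(E) = E² + 8*E
w(I((2 + 5) - 1*(-7))) - 1*(-31188) = ((2 + 5) - 1*(-7))*(8 + ((2 + 5) - 1*(-7))) - 1*(-31188) = (7 + 7)*(8 + (7 + 7)) + 31188 = 14*(8 + 14) + 31188 = 14*22 + 31188 = 308 + 31188 = 31496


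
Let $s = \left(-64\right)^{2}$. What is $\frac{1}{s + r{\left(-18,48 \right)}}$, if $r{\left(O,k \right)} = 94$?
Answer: $\frac{1}{4190} \approx 0.00023866$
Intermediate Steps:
$s = 4096$
$\frac{1}{s + r{\left(-18,48 \right)}} = \frac{1}{4096 + 94} = \frac{1}{4190}$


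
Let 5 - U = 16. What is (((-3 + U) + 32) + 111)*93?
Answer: 11997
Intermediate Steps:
U = -11 (U = 5 - 1*16 = 5 - 16 = -11)
(((-3 + U) + 32) + 111)*93 = (((-3 - 11) + 32) + 111)*93 = ((-14 + 32) + 111)*93 = (18 + 111)*93 = 129*93 = 11997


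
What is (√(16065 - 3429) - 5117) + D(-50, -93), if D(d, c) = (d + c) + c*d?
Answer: -610 + 18*√39 ≈ -497.59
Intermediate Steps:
D(d, c) = c + d + c*d (D(d, c) = (c + d) + c*d = c + d + c*d)
(√(16065 - 3429) - 5117) + D(-50, -93) = (√(16065 - 3429) - 5117) + (-93 - 50 - 93*(-50)) = (√12636 - 5117) + (-93 - 50 + 4650) = (18*√39 - 5117) + 4507 = (-5117 + 18*√39) + 4507 = -610 + 18*√39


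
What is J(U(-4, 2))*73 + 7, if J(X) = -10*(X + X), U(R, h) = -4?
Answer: 5847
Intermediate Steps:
J(X) = -20*X
J(U(-4, 2))*73 + 7 = -20*(-4)*73 + 7 = 80*73 + 7 = 5840 + 7 = 5847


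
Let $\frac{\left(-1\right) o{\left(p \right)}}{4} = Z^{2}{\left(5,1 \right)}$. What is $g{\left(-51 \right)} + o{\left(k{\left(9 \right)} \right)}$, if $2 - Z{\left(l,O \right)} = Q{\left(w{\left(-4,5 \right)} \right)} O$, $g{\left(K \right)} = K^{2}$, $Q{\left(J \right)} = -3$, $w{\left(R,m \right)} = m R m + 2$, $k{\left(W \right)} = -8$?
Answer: $2501$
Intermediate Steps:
$w{\left(R,m \right)} = 2 + R m^{2}$ ($w{\left(R,m \right)} = R m m + 2 = R m^{2} + 2 = 2 + R m^{2}$)
$Z{\left(l,O \right)} = 2 + 3 O$ ($Z{\left(l,O \right)} = 2 - - 3 O = 2 + 3 O$)
$o{\left(p \right)} = -100$ ($o{\left(p \right)} = - 4 \left(2 + 3 \cdot 1\right)^{2} = - 4 \left(2 + 3\right)^{2} = - 4 \cdot 5^{2} = \left(-4\right) 25 = -100$)
$g{\left(-51 \right)} + o{\left(k{\left(9 \right)} \right)} = \left(-51\right)^{2} - 100 = 2601 - 100 = 2501$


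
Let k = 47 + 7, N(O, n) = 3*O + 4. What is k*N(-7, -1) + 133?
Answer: -785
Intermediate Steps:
N(O, n) = 4 + 3*O
k = 54
k*N(-7, -1) + 133 = 54*(4 + 3*(-7)) + 133 = 54*(4 - 21) + 133 = 54*(-17) + 133 = -918 + 133 = -785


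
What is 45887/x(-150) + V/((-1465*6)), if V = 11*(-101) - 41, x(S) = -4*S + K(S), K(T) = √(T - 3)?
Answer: 13467940792/175874715 - 45887*I*√17/120051 ≈ 76.577 - 1.576*I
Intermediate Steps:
K(T) = √(-3 + T)
x(S) = √(-3 + S) - 4*S (x(S) = -4*S + √(-3 + S) = √(-3 + S) - 4*S)
V = -1152 (V = -1111 - 41 = -1152)
45887/x(-150) + V/((-1465*6)) = 45887/(√(-3 - 150) - 4*(-150)) - 1152/((-1465*6)) = 45887/(√(-153) + 600) - 1152/(-8790) = 45887/(3*I*√17 + 600) - 1152*(-1/8790) = 45887/(600 + 3*I*√17) + 192/1465 = 192/1465 + 45887/(600 + 3*I*√17)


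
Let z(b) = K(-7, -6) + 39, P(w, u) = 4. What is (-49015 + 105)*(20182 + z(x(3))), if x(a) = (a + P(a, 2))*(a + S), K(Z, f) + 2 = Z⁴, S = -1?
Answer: -1106344200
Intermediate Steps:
K(Z, f) = -2 + Z⁴
x(a) = (-1 + a)*(4 + a) (x(a) = (a + 4)*(a - 1) = (4 + a)*(-1 + a) = (-1 + a)*(4 + a))
z(b) = 2438 (z(b) = (-2 + (-7)⁴) + 39 = (-2 + 2401) + 39 = 2399 + 39 = 2438)
(-49015 + 105)*(20182 + z(x(3))) = (-49015 + 105)*(20182 + 2438) = -48910*22620 = -1106344200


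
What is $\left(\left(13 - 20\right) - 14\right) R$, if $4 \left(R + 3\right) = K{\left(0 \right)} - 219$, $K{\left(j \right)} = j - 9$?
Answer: $1260$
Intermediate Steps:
$K{\left(j \right)} = -9 + j$
$R = -60$ ($R = -3 + \frac{\left(-9 + 0\right) - 219}{4} = -3 + \frac{-9 - 219}{4} = -3 + \frac{1}{4} \left(-228\right) = -3 - 57 = -60$)
$\left(\left(13 - 20\right) - 14\right) R = \left(\left(13 - 20\right) - 14\right) \left(-60\right) = \left(-7 - 14\right) \left(-60\right) = \left(-21\right) \left(-60\right) = 1260$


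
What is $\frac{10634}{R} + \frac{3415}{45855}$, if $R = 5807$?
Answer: $\frac{101490595}{53255997} \approx 1.9057$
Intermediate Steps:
$\frac{10634}{R} + \frac{3415}{45855} = \frac{10634}{5807} + \frac{3415}{45855} = 10634 \cdot \frac{1}{5807} + 3415 \cdot \frac{1}{45855} = \frac{10634}{5807} + \frac{683}{9171} = \frac{101490595}{53255997}$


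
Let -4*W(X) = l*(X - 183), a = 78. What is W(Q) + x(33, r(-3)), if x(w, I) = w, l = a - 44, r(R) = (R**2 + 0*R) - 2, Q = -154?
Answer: 5795/2 ≈ 2897.5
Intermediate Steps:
r(R) = -2 + R**2 (r(R) = (R**2 + 0) - 2 = R**2 - 2 = -2 + R**2)
l = 34 (l = 78 - 44 = 34)
W(X) = 3111/2 - 17*X/2 (W(X) = -17*(X - 183)/2 = -17*(-183 + X)/2 = -(-6222 + 34*X)/4 = 3111/2 - 17*X/2)
W(Q) + x(33, r(-3)) = (3111/2 - 17/2*(-154)) + 33 = (3111/2 + 1309) + 33 = 5729/2 + 33 = 5795/2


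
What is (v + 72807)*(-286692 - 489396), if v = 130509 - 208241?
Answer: 3822233400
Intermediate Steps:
v = -77732
(v + 72807)*(-286692 - 489396) = (-77732 + 72807)*(-286692 - 489396) = -4925*(-776088) = 3822233400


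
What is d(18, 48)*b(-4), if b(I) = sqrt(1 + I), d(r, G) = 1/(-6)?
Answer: -I*sqrt(3)/6 ≈ -0.28868*I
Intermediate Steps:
d(r, G) = -1/6
d(18, 48)*b(-4) = -sqrt(1 - 4)/6 = -I*sqrt(3)/6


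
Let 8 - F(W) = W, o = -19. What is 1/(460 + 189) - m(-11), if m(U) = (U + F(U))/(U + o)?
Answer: 2611/9735 ≈ 0.26821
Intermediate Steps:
F(W) = 8 - W
m(U) = 8/(-19 + U) (m(U) = (U + (8 - U))/(U - 19) = 8/(-19 + U))
1/(460 + 189) - m(-11) = 1/(460 + 189) - 8/(-19 - 11) = 1/649 - 8/(-30) = 1/649 - 8*(-1)/30 = 1/649 - 1*(-4/15) = 1/649 + 4/15 = 2611/9735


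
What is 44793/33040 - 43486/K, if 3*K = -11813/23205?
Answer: 14288827232187/55757360 ≈ 2.5627e+5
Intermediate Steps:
K = -11813/69615 (K = (-11813/23205)/3 = (-11813*1/23205)/3 = (1/3)*(-11813/23205) = -11813/69615 ≈ -0.16969)
44793/33040 - 43486/K = 44793/33040 - 43486/(-11813/69615) = 44793*(1/33040) - 43486*(-69615/11813) = 6399/4720 + 3027277890/11813 = 14288827232187/55757360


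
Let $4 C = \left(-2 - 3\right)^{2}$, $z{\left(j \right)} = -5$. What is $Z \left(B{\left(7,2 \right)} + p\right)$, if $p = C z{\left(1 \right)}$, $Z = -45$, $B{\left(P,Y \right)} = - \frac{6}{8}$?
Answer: $1440$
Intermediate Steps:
$B{\left(P,Y \right)} = - \frac{3}{4}$ ($B{\left(P,Y \right)} = \left(-6\right) \frac{1}{8} = - \frac{3}{4}$)
$C = \frac{25}{4}$ ($C = \frac{\left(-2 - 3\right)^{2}}{4} = \frac{\left(-5\right)^{2}}{4} = \frac{1}{4} \cdot 25 = \frac{25}{4} \approx 6.25$)
$p = - \frac{125}{4}$ ($p = \frac{25}{4} \left(-5\right) = - \frac{125}{4} \approx -31.25$)
$Z \left(B{\left(7,2 \right)} + p\right) = - 45 \left(- \frac{3}{4} - \frac{125}{4}\right) = \left(-45\right) \left(-32\right) = 1440$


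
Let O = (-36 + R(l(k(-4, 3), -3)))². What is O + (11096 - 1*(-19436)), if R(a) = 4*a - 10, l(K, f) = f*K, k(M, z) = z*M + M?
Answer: 51848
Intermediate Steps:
k(M, z) = M + M*z (k(M, z) = M*z + M = M + M*z)
l(K, f) = K*f
R(a) = -10 + 4*a
O = 21316 (O = (-36 + (-10 + 4*(-4*(1 + 3)*(-3))))² = (-36 + (-10 + 4*(-4*4*(-3))))² = (-36 + (-10 + 4*(-16*(-3))))² = (-36 + (-10 + 4*48))² = (-36 + (-10 + 192))² = (-36 + 182)² = 146² = 21316)
O + (11096 - 1*(-19436)) = 21316 + (11096 - 1*(-19436)) = 21316 + (11096 + 19436) = 21316 + 30532 = 51848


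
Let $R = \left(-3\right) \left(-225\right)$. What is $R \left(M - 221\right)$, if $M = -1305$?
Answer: $-1030050$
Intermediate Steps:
$R = 675$
$R \left(M - 221\right) = 675 \left(-1305 - 221\right) = 675 \left(-1526\right) = -1030050$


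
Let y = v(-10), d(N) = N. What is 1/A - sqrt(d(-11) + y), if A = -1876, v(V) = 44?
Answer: -1/1876 - sqrt(33) ≈ -5.7451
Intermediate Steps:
y = 44
1/A - sqrt(d(-11) + y) = 1/(-1876) - sqrt(-11 + 44) = -1/1876 - sqrt(33)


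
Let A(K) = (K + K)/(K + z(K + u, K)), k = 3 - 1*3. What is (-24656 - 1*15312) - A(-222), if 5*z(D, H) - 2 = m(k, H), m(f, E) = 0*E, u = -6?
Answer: -11071691/277 ≈ -39970.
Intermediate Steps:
k = 0 (k = 3 - 3 = 0)
m(f, E) = 0
z(D, H) = ⅖ (z(D, H) = ⅖ + (⅕)*0 = ⅖ + 0 = ⅖)
A(K) = 2*K/(⅖ + K) (A(K) = (K + K)/(K + ⅖) = (2*K)/(⅖ + K) = 2*K/(⅖ + K))
(-24656 - 1*15312) - A(-222) = (-24656 - 1*15312) - 10*(-222)/(2 + 5*(-222)) = (-24656 - 15312) - 10*(-222)/(2 - 1110) = -39968 - 10*(-222)/(-1108) = -39968 - 10*(-222)*(-1)/1108 = -39968 - 1*555/277 = -39968 - 555/277 = -11071691/277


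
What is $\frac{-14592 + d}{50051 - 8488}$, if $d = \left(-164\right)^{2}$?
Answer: $\frac{12304}{41563} \approx 0.29603$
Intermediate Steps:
$d = 26896$
$\frac{-14592 + d}{50051 - 8488} = \frac{-14592 + 26896}{50051 - 8488} = \frac{12304}{41563}$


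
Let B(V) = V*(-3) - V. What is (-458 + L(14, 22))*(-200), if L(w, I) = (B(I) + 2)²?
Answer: -1387600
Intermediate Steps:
B(V) = -4*V (B(V) = -3*V - V = -4*V)
L(w, I) = (2 - 4*I)² (L(w, I) = (-4*I + 2)² = (2 - 4*I)²)
(-458 + L(14, 22))*(-200) = (-458 + 4*(-1 + 2*22)²)*(-200) = (-458 + 4*(-1 + 44)²)*(-200) = (-458 + 4*43²)*(-200) = (-458 + 4*1849)*(-200) = (-458 + 7396)*(-200) = 6938*(-200) = -1387600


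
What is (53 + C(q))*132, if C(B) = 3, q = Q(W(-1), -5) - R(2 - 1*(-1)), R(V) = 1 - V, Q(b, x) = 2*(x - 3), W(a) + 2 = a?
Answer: 7392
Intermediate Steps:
W(a) = -2 + a
Q(b, x) = -6 + 2*x (Q(b, x) = 2*(-3 + x) = -6 + 2*x)
q = -14 (q = (-6 + 2*(-5)) - (1 - (2 - 1*(-1))) = (-6 - 10) - (1 - (2 + 1)) = -16 - (1 - 1*3) = -16 - (1 - 3) = -16 - 1*(-2) = -16 + 2 = -14)
(53 + C(q))*132 = (53 + 3)*132 = 56*132 = 7392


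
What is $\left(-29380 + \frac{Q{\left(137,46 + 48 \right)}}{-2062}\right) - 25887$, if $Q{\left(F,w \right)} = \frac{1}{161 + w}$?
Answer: $- \frac{29059941271}{525810} \approx -55267.0$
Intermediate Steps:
$\left(-29380 + \frac{Q{\left(137,46 + 48 \right)}}{-2062}\right) - 25887 = \left(-29380 + \frac{1}{\left(161 + \left(46 + 48\right)\right) \left(-2062\right)}\right) - 25887 = \left(-29380 + \frac{1}{161 + 94} \left(- \frac{1}{2062}\right)\right) - 25887 = \left(-29380 + \frac{1}{255} \left(- \frac{1}{2062}\right)\right) - 25887 = \left(-29380 - \frac{1}{525810}\right) - 25887 = - \frac{15448297801}{525810} - 25887 = - \frac{29059941271}{525810}$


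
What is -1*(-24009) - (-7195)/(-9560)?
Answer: 45903769/1912 ≈ 24008.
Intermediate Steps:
-1*(-24009) - (-7195)/(-9560) = 24009 - (-7195)*(-1)/9560 = 24009 - 1*1439/1912 = 24009 - 1439/1912 = 45903769/1912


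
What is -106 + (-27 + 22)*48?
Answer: -346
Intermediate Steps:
-106 + (-27 + 22)*48 = -106 - 5*48 = -106 - 240 = -346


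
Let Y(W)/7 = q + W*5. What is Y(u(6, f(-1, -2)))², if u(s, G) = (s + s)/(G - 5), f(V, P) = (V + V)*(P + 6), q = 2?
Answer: 56644/169 ≈ 335.17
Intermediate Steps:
f(V, P) = 2*V*(6 + P) (f(V, P) = (2*V)*(6 + P) = 2*V*(6 + P))
u(s, G) = 2*s/(-5 + G) (u(s, G) = (2*s)/(-5 + G) = 2*s/(-5 + G))
Y(W) = 14 + 35*W (Y(W) = 7*(2 + W*5) = 7*(2 + 5*W) = 14 + 35*W)
Y(u(6, f(-1, -2)))² = (14 + 35*(2*6/(-5 + 2*(-1)*(6 - 2))))² = (14 + 35*(2*6/(-5 + 2*(-1)*4)))² = (14 + 35*(2*6/(-5 - 8)))² = (14 + 35*(2*6/(-13)))² = (14 + 35*(2*6*(-1/13)))² = (14 + 35*(-12/13))² = (14 - 420/13)² = (-238/13)² = 56644/169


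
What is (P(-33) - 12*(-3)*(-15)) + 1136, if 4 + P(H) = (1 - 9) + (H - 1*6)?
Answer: 545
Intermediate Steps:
P(H) = -18 + H (P(H) = -4 + ((1 - 9) + (H - 1*6)) = -4 + (-8 + (H - 6)) = -4 + (-8 + (-6 + H)) = -4 + (-14 + H) = -18 + H)
(P(-33) - 12*(-3)*(-15)) + 1136 = ((-18 - 33) - 12*(-3)*(-15)) + 1136 = (-51 + 36*(-15)) + 1136 = (-51 - 540) + 1136 = -591 + 1136 = 545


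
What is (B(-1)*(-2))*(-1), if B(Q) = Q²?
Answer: 2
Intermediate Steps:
(B(-1)*(-2))*(-1) = ((-1)²*(-2))*(-1) = (1*(-2))*(-1) = -2*(-1) = 2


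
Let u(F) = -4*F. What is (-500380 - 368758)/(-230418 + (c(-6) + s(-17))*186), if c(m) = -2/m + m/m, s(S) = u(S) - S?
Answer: 434569/107180 ≈ 4.0546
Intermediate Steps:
s(S) = -5*S (s(S) = -4*S - S = -5*S)
c(m) = 1 - 2/m (c(m) = -2/m + 1 = 1 - 2/m)
(-500380 - 368758)/(-230418 + (c(-6) + s(-17))*186) = (-500380 - 368758)/(-230418 + ((-2 - 6)/(-6) - 5*(-17))*186) = -869138/(-230418 + (-⅙*(-8) + 85)*186) = -869138/(-230418 + (4/3 + 85)*186) = -869138/(-230418 + (259/3)*186) = -869138/(-230418 + 16058) = -869138/(-214360) = -869138*(-1/214360) = 434569/107180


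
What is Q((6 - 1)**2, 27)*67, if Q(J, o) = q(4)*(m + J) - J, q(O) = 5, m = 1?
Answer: 7035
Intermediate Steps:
Q(J, o) = 5 + 4*J (Q(J, o) = 5*(1 + J) - J = (5 + 5*J) - J = 5 + 4*J)
Q((6 - 1)**2, 27)*67 = (5 + 4*(6 - 1)**2)*67 = (5 + 4*5**2)*67 = (5 + 4*25)*67 = (5 + 100)*67 = 105*67 = 7035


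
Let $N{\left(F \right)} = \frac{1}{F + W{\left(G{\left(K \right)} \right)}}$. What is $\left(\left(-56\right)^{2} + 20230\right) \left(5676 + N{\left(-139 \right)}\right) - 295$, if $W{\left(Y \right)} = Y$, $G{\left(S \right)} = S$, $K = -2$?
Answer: $\frac{18700118695}{141} \approx 1.3262 \cdot 10^{8}$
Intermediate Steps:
$N{\left(F \right)} = \frac{1}{-2 + F}$ ($N{\left(F \right)} = \frac{1}{F - 2} = \frac{1}{-2 + F}$)
$\left(\left(-56\right)^{2} + 20230\right) \left(5676 + N{\left(-139 \right)}\right) - 295 = \left(\left(-56\right)^{2} + 20230\right) \left(5676 + \frac{1}{-2 - 139}\right) - 295 = \left(3136 + 20230\right) \left(5676 + \frac{1}{-141}\right) - 295 = 23366 \left(5676 - \frac{1}{141}\right) - 295 = 23366 \cdot \frac{800315}{141} - 295 = \frac{18700160290}{141} - 295 = \frac{18700118695}{141}$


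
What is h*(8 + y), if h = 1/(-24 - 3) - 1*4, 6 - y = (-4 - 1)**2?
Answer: 1199/27 ≈ 44.407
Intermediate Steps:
y = -19 (y = 6 - (-4 - 1)**2 = 6 - 1*(-5)**2 = 6 - 1*25 = 6 - 25 = -19)
h = -109/27 (h = 1/(-27) - 4 = -1/27 - 4 = -109/27 ≈ -4.0370)
h*(8 + y) = -109*(8 - 19)/27 = -109/27*(-11) = 1199/27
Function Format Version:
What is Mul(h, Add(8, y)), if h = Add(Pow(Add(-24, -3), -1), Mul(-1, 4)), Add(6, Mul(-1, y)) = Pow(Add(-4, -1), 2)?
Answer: Rational(1199, 27) ≈ 44.407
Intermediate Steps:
y = -19 (y = Add(6, Mul(-1, Pow(Add(-4, -1), 2))) = Add(6, Mul(-1, Pow(-5, 2))) = Add(6, Mul(-1, 25)) = Add(6, -25) = -19)
h = Rational(-109, 27) (h = Add(Pow(-27, -1), -4) = Add(Rational(-1, 27), -4) = Rational(-109, 27) ≈ -4.0370)
Mul(h, Add(8, y)) = Mul(Rational(-109, 27), Add(8, -19)) = Mul(Rational(-109, 27), -11) = Rational(1199, 27)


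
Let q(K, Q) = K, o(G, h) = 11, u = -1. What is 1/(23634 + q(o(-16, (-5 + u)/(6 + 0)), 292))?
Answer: 1/23645 ≈ 4.2292e-5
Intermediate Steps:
1/(23634 + q(o(-16, (-5 + u)/(6 + 0)), 292)) = 1/(23634 + 11) = 1/23645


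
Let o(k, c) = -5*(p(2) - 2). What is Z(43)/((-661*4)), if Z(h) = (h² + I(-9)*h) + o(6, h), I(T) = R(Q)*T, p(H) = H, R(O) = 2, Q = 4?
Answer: -1075/2644 ≈ -0.40658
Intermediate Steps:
o(k, c) = 0 (o(k, c) = -5*(2 - 2) = -5*0 = 0)
I(T) = 2*T
Z(h) = h² - 18*h (Z(h) = (h² + (2*(-9))*h) + 0 = (h² - 18*h) + 0 = h² - 18*h)
Z(43)/((-661*4)) = (43*(-18 + 43))/((-661*4)) = (43*25)/(-2644) = 1075*(-1/2644) = -1075/2644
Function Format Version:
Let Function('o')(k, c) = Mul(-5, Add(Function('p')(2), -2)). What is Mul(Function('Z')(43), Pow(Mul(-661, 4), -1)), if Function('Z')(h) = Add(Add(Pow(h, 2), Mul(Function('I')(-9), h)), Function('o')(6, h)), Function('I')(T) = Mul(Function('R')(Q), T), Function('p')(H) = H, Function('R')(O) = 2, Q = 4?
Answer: Rational(-1075, 2644) ≈ -0.40658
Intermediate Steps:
Function('o')(k, c) = 0 (Function('o')(k, c) = Mul(-5, Add(2, -2)) = Mul(-5, 0) = 0)
Function('I')(T) = Mul(2, T)
Function('Z')(h) = Add(Pow(h, 2), Mul(-18, h)) (Function('Z')(h) = Add(Add(Pow(h, 2), Mul(Mul(2, -9), h)), 0) = Add(Add(Pow(h, 2), Mul(-18, h)), 0) = Add(Pow(h, 2), Mul(-18, h)))
Mul(Function('Z')(43), Pow(Mul(-661, 4), -1)) = Mul(Mul(43, Add(-18, 43)), Pow(Mul(-661, 4), -1)) = Mul(Mul(43, 25), Pow(-2644, -1)) = Mul(1075, Rational(-1, 2644)) = Rational(-1075, 2644)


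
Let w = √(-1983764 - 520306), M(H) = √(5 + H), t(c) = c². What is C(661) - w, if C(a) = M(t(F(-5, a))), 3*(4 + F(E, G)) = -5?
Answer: √334/3 - 3*I*√278230 ≈ 6.0919 - 1582.4*I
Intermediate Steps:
F(E, G) = -17/3 (F(E, G) = -4 + (⅓)*(-5) = -4 - 5/3 = -17/3)
C(a) = √334/3 (C(a) = √(5 + (-17/3)²) = √(5 + 289/9) = √(334/9) = √334/3)
w = 3*I*√278230 (w = √(-2504070) = 3*I*√278230 ≈ 1582.4*I)
C(661) - w = √334/3 - 3*I*√278230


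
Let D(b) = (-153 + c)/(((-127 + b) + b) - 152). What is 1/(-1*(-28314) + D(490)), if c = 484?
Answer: 701/19848445 ≈ 3.5318e-5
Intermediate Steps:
D(b) = 331/(-279 + 2*b) (D(b) = (-153 + 484)/(((-127 + b) + b) - 152) = 331/((-127 + 2*b) - 152) = 331/(-279 + 2*b))
1/(-1*(-28314) + D(490)) = 1/(-1*(-28314) + 331/(-279 + 2*490)) = 1/(28314 + 331/(-279 + 980)) = 1/(28314 + 331/701) = 1/(19848445/701) = 701/19848445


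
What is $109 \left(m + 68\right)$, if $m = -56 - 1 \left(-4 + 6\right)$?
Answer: $1090$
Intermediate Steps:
$m = -58$ ($m = -56 - 1 \cdot 2 = -56 - 2 = -58$)
$109 \left(m + 68\right) = 109 \left(-58 + 68\right) = 109 \cdot 10 = 1090$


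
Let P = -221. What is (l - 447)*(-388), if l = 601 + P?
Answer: 25996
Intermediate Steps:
l = 380 (l = 601 - 221 = 380)
(l - 447)*(-388) = (380 - 447)*(-388) = -67*(-388) = 25996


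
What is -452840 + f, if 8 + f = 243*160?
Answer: -413968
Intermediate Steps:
f = 38872 (f = -8 + 243*160 = -8 + 38880 = 38872)
-452840 + f = -452840 + 38872 = -413968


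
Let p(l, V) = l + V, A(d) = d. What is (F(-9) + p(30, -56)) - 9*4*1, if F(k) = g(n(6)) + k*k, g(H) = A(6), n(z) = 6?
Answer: 25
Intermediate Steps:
g(H) = 6
p(l, V) = V + l
F(k) = 6 + k² (F(k) = 6 + k*k = 6 + k²)
(F(-9) + p(30, -56)) - 9*4*1 = ((6 + (-9)²) + (-56 + 30)) - 9*4*1 = ((6 + 81) - 26) - 36*1 = (87 - 26) - 36 = 61 - 36 = 25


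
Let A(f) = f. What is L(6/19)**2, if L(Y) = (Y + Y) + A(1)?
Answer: 961/361 ≈ 2.6620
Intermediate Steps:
L(Y) = 1 + 2*Y (L(Y) = (Y + Y) + 1 = 2*Y + 1 = 1 + 2*Y)
L(6/19)**2 = (1 + 2*(6/19))**2 = (1 + 12/19)**2 = (31/19)**2 = 961/361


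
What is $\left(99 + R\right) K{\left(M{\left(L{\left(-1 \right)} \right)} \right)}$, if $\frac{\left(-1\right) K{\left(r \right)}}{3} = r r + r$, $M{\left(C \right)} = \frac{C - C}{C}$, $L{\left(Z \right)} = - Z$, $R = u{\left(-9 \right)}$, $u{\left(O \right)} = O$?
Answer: $0$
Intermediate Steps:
$R = -9$
$M{\left(C \right)} = 0$ ($M{\left(C \right)} = \frac{0}{C} = 0$)
$K{\left(r \right)} = - 3 r - 3 r^{2}$ ($K{\left(r \right)} = - 3 \left(r r + r\right) = - 3 \left(r^{2} + r\right) = - 3 \left(r + r^{2}\right) = - 3 r - 3 r^{2}$)
$\left(99 + R\right) K{\left(M{\left(L{\left(-1 \right)} \right)} \right)} = \left(99 - 9\right) \left(\left(-3\right) 0 \left(1 + 0\right)\right) = 90 \left(\left(-3\right) 0 \cdot 1\right) = 90 \cdot 0 = 0$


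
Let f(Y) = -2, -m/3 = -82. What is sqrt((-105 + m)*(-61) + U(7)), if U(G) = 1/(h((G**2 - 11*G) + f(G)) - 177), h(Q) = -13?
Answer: I*sqrt(310496290)/190 ≈ 92.742*I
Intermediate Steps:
m = 246 (m = -3*(-82) = 246)
U(G) = -1/190 (U(G) = 1/(-13 - 177) = 1/(-190) = -1/190)
sqrt((-105 + m)*(-61) + U(7)) = sqrt((-105 + 246)*(-61) - 1/190) = sqrt(141*(-61) - 1/190) = sqrt(-8601 - 1/190) = sqrt(-1634191/190) = I*sqrt(310496290)/190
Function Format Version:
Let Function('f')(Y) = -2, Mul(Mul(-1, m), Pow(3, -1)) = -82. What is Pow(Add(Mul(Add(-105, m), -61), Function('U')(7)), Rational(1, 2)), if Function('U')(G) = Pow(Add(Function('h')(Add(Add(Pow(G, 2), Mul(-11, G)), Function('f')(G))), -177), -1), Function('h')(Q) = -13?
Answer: Mul(Rational(1, 190), I, Pow(310496290, Rational(1, 2))) ≈ Mul(92.742, I)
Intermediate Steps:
m = 246 (m = Mul(-3, -82) = 246)
Function('U')(G) = Rational(-1, 190) (Function('U')(G) = Pow(Add(-13, -177), -1) = Pow(-190, -1) = Rational(-1, 190))
Pow(Add(Mul(Add(-105, m), -61), Function('U')(7)), Rational(1, 2)) = Pow(Add(Mul(Add(-105, 246), -61), Rational(-1, 190)), Rational(1, 2)) = Pow(Add(Mul(141, -61), Rational(-1, 190)), Rational(1, 2)) = Pow(Add(-8601, Rational(-1, 190)), Rational(1, 2)) = Pow(Rational(-1634191, 190), Rational(1, 2)) = Mul(Rational(1, 190), I, Pow(310496290, Rational(1, 2)))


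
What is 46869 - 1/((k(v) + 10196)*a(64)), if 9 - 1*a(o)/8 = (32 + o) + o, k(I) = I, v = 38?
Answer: 579426073969/12362672 ≈ 46869.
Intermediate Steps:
a(o) = -184 - 16*o (a(o) = 72 - 8*((32 + o) + o) = 72 - 8*(32 + 2*o) = 72 + (-256 - 16*o) = -184 - 16*o)
46869 - 1/((k(v) + 10196)*a(64)) = 46869 - 1/((38 + 10196)*(-184 - 16*64)) = 46869 - 1/(10234*(-184 - 1024)) = 46869 - 1/(10234*(-1208)) = 46869 - (-1)/(10234*1208) = 46869 - 1*(-1/12362672) = 46869 + 1/12362672 = 579426073969/12362672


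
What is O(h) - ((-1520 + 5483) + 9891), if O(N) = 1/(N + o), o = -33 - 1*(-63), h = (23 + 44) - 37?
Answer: -831239/60 ≈ -13854.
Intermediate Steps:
h = 30 (h = 67 - 37 = 30)
o = 30 (o = -33 + 63 = 30)
O(N) = 1/(30 + N) (O(N) = 1/(N + 30) = 1/(30 + N))
O(h) - ((-1520 + 5483) + 9891) = 1/(30 + 30) - ((-1520 + 5483) + 9891) = 1/60 - (3963 + 9891) = 1/60 - 1*13854 = 1/60 - 13854 = -831239/60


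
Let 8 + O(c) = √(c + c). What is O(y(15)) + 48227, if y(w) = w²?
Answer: 48219 + 15*√2 ≈ 48240.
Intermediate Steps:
O(c) = -8 + √2*√c (O(c) = -8 + √(c + c) = -8 + √(2*c) = -8 + √2*√c)
O(y(15)) + 48227 = (-8 + √2*√(15²)) + 48227 = (-8 + √2*√225) + 48227 = (-8 + √2*15) + 48227 = (-8 + 15*√2) + 48227 = 48219 + 15*√2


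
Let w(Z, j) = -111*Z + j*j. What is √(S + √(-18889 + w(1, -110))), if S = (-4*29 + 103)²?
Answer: √(169 + 10*I*√69) ≈ 13.366 + 3.1073*I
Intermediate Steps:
w(Z, j) = j² - 111*Z (w(Z, j) = -111*Z + j² = j² - 111*Z)
S = 169 (S = (-116 + 103)² = (-13)² = 169)
√(S + √(-18889 + w(1, -110))) = √(169 + √(-18889 + ((-110)² - 111*1))) = √(169 + √(-18889 + (12100 - 111))) = √(169 + √(-18889 + 11989)) = √(169 + √(-6900)) = √(169 + 10*I*√69)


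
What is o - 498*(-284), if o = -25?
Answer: 141407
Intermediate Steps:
o - 498*(-284) = -25 - 498*(-284) = -25 + 141432 = 141407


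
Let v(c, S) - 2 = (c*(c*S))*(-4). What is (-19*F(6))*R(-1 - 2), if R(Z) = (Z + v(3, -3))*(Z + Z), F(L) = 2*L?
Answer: 146376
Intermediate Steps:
v(c, S) = 2 - 4*S*c**2 (v(c, S) = 2 + (c*(c*S))*(-4) = 2 + (c*(S*c))*(-4) = 2 + (S*c**2)*(-4) = 2 - 4*S*c**2)
R(Z) = 2*Z*(110 + Z) (R(Z) = (Z + (2 - 4*(-3)*3**2))*(Z + Z) = (Z + (2 - 4*(-3)*9))*(2*Z) = (Z + (2 + 108))*(2*Z) = (Z + 110)*(2*Z) = (110 + Z)*(2*Z) = 2*Z*(110 + Z))
(-19*F(6))*R(-1 - 2) = (-38*6)*(2*(-1 - 2)*(110 + (-1 - 2))) = (-19*12)*(2*(-3)*(110 - 3)) = -456*(-3)*107 = -228*(-642) = 146376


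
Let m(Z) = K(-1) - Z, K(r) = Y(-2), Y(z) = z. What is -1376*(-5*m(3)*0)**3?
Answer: 0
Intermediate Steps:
K(r) = -2
m(Z) = -2 - Z
-1376*(-5*m(3)*0)**3 = -1376*(-5*(-2 - 1*3)*0)**3 = -1376*(-5*(-2 - 3)*0)**3 = -1376*(-5*(-5)*0)**3 = -1376*(25*0)**3 = -1376*0**3 = -1376*0 = 0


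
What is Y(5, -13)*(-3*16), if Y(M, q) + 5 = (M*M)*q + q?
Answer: 16464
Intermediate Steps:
Y(M, q) = -5 + q + q*M² (Y(M, q) = -5 + ((M*M)*q + q) = -5 + (M²*q + q) = -5 + (q*M² + q) = -5 + (q + q*M²) = -5 + q + q*M²)
Y(5, -13)*(-3*16) = (-5 - 13 - 13*5²)*(-3*16) = (-5 - 13 - 13*25)*(-48) = (-5 - 13 - 325)*(-48) = -343*(-48) = 16464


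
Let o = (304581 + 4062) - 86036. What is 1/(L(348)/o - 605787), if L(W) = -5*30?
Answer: -222607/134852426859 ≈ -1.6507e-6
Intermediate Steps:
o = 222607 (o = 308643 - 86036 = 222607)
L(W) = -150
1/(L(348)/o - 605787) = 1/(-150/222607 - 605787) = 1/(-134852426859/222607) = -222607/134852426859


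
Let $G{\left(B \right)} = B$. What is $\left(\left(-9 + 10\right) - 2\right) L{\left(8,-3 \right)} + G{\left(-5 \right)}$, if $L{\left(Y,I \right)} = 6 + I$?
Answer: $-8$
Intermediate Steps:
$\left(\left(-9 + 10\right) - 2\right) L{\left(8,-3 \right)} + G{\left(-5 \right)} = \left(\left(-9 + 10\right) - 2\right) \left(6 - 3\right) - 5 = \left(1 - 2\right) 3 - 5 = \left(-1\right) 3 - 5 = -3 - 5 = -8$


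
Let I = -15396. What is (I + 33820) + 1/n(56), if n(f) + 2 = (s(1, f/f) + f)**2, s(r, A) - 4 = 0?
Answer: 66289553/3598 ≈ 18424.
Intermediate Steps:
s(r, A) = 4 (s(r, A) = 4 + 0 = 4)
n(f) = -2 + (4 + f)**2
(I + 33820) + 1/n(56) = (-15396 + 33820) + 1/(-2 + (4 + 56)**2) = 18424 + 1/(-2 + 60**2) = 18424 + 1/(-2 + 3600) = 18424 + 1/3598 = 66289553/3598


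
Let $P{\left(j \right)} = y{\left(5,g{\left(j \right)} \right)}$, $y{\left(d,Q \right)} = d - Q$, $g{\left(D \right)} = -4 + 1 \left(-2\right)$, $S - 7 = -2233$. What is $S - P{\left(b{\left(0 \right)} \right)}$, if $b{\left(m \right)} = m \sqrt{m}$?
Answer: $-2237$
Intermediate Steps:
$S = -2226$ ($S = 7 - 2233 = -2226$)
$g{\left(D \right)} = -6$ ($g{\left(D \right)} = -4 - 2 = -6$)
$b{\left(m \right)} = m^{\frac{3}{2}}$
$P{\left(j \right)} = 11$ ($P{\left(j \right)} = 5 - -6 = 5 + 6 = 11$)
$S - P{\left(b{\left(0 \right)} \right)} = -2226 - 11 = -2237$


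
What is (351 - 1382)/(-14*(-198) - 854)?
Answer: -1031/1918 ≈ -0.53754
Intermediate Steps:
(351 - 1382)/(-14*(-198) - 854) = -1031/(2772 - 854) = -1031/1918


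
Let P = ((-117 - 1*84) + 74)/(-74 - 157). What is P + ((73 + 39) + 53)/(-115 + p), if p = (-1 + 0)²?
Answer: -7879/8778 ≈ -0.89758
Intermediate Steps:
p = 1 (p = (-1)² = 1)
P = 127/231 (P = ((-117 - 84) + 74)/(-231) = (-201 + 74)*(-1/231) = -127*(-1/231) = 127/231 ≈ 0.54978)
P + ((73 + 39) + 53)/(-115 + p) = 127/231 + ((73 + 39) + 53)/(-115 + 1) = 127/231 + (112 + 53)/(-114) = 127/231 + 165*(-1/114) = 127/231 - 55/38 = -7879/8778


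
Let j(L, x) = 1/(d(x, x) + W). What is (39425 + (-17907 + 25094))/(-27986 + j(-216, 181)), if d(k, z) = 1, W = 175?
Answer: -8203712/4925535 ≈ -1.6655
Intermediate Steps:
j(L, x) = 1/176 (j(L, x) = 1/(1 + 175) = 1/176)
(39425 + (-17907 + 25094))/(-27986 + j(-216, 181)) = (39425 + (-17907 + 25094))/(-27986 + 1/176) = (39425 + 7187)/(-4925535/176) = 46612*(-176/4925535) = -8203712/4925535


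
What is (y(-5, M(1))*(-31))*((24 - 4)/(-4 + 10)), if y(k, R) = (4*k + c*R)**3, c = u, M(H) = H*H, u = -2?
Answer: 3300880/3 ≈ 1.1003e+6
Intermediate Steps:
M(H) = H**2
c = -2
y(k, R) = (-2*R + 4*k)**3 (y(k, R) = (4*k - 2*R)**3 = (-2*R + 4*k)**3)
(y(-5, M(1))*(-31))*((24 - 4)/(-4 + 10)) = ((8*(-1*1**2 + 2*(-5))**3)*(-31))*((24 - 4)/(-4 + 10)) = ((8*(-1*1 - 10)**3)*(-31))*(20/6) = ((8*(-1 - 10)**3)*(-31))*(20*(1/6)) = ((8*(-11)**3)*(-31))*(10/3) = ((8*(-1331))*(-31))*(10/3) = -10648*(-31)*(10/3) = 330088*(10/3) = 3300880/3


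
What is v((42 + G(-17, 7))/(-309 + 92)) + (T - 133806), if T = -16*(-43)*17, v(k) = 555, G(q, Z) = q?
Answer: -121555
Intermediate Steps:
T = 11696 (T = 688*17 = 11696)
v((42 + G(-17, 7))/(-309 + 92)) + (T - 133806) = 555 + (11696 - 133806) = 555 - 122110 = -121555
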